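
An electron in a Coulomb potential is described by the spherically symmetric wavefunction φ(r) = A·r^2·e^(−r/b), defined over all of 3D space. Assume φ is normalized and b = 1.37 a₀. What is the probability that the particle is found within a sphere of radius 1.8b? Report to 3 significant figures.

P ≈ 0.0733

Integrate the radial probability density 4πr²|φ|² over r ≤ 1.8b.
Normalization gives A² = 1/(45·π·b^7/2).
Substituting u = r/b, A², 4π and the length scale all cancel in the ratio: P = ∫_{0}^{1.8} u^6·e^(-2·u) du / ∫_{0}^{∞} u^6·e^(-2·u) du.
With ∫ u^6·e^(-2·u) du = -(4·u^6 + 12·u^5 + 30·u^4 + 60·u^3 + 90·u^2 + 90·u + 45)·e^(-2·u)/8 + C, the region integral is ≈ 0.41216 and the full one is 45/8.
This evaluates to P = 0.07327.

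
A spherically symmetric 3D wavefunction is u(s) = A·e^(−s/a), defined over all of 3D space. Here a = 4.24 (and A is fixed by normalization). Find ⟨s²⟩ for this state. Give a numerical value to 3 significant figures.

⟨s^2⟩ ≈ 53.9

By definition ⟨s²⟩ = ∫ s^2 |u(s)|² 4πs² ds.
Using ∫₀^∞ sⁿ e^(−αs) ds = n!/αⁿ⁺¹, evaluating both integrals, ⟨s²⟩ = 3·a^2.
Putting a = 4.24 gives 53.93.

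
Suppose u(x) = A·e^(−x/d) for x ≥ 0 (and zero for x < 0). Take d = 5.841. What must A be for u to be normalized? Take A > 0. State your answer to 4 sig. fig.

We need A² ∫|f|² dx = 1, taking the integral from 0 to ∞.
With ∫₀^∞ x^0 e^(−αx) dx = 0!/α^1, with u = A·e^(−x/d), the integral evaluates to A²·[d/2].
So A² = (d/2)^(−1).
With d = 5.841: A² = 0.34241 and A = 0.58516.

A ≈ 0.5852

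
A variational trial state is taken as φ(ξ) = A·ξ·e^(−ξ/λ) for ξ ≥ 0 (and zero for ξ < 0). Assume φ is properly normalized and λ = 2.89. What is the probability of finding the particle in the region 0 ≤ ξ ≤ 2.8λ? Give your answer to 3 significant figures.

P = ∫_{0}^{2.8λ} |φ(ξ)|² dξ.
With A² fixed by ∫|φ|² = 1, i.e. A² = (λ^3/4)^(−1), substitute and integrate.
Substituting u = ξ/λ, A² and the length scale cancel in the ratio: P = ∫_{0}^{2.8} u^2·e^(-2·u) du / ∫_{0}^{∞} u^2·e^(-2·u) du.
Using ∫ u^2·e^(-2·u) du = -(2·u^2 + 2·u + 1)·e^(-2·u)/4, the numerator is 1/4 - 557·e^(-28/5)/100 and the denominator is 1/4.
Taking the ratio, P = 0.9176.

P ≈ 0.918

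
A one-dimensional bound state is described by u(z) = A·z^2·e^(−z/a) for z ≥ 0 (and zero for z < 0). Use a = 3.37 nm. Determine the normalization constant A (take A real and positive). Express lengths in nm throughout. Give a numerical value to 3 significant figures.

Normalization requires ∫|u|² dz = 1, integrated from 0 to ∞.
With u = A·z^2·e^(−z/a), the integral evaluates to A²·[3·a^5/4].
Setting this equal to 1 gives A² = 1/(3·a^5/4).
Plugging in a = 3.37 yields A = 0.05539.

A ≈ 0.0554 nm^(-5/2)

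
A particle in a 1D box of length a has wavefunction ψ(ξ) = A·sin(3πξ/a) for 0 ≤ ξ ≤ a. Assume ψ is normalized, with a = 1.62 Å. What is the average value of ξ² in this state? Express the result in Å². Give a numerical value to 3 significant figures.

⟨ξ^2⟩ ≈ 0.860 Å^2

The expectation value is the |ψ|²-weighted average of ξ^2: ∫ ξ^2|ψ|² dξ.
With ∫₀^a sin²(nπξ/a) dξ = a/2, evaluating both integrals, ⟨ξ²⟩ = -a^2/(18·π^2) + a^2/3.
Putting a = 1.62 gives 0.8600.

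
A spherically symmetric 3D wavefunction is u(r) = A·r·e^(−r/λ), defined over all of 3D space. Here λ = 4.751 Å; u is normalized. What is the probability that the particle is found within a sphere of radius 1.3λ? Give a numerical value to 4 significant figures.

P ≈ 0.1226

P = ∫ |u|² 4πr² dr over r ≤ 1.3λ.
The full normalization integral is A²·[3·π·λ^5] = 1, fixing A².
Substituting t = r/λ, A², 4π and the length scale all cancel in the ratio: P = ∫_{0}^{1.3} t^4·e^(-2·t) dt / ∫_{0}^{∞} t^4·e^(-2·t) dt.
Using ∫ t^4·e^(-2·t) dt = -(t^4/2 + t^3 + 3·t^2/2 + 3·t/2 + 3/4)·e^(-2·t), the numerator is ≈ 0.0919324 and the denominator is 3/4.
The region integral divided by the full integral gives P = 0.12258.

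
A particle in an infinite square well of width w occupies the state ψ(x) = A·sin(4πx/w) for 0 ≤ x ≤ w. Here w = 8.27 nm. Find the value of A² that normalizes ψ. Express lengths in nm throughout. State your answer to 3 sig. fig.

A^2 ≈ 0.242 nm^(-1)

We need A² ∫|f|² dx = 1, taking the integral from 0 to w.
With ∫₀^w sin²(nπx/w) dx = w/2, carrying out the integral gives A² · w/2.
Hence A² = 1/[w/2].
With w = 8.27: A² = 0.2418 and A = 0.4918.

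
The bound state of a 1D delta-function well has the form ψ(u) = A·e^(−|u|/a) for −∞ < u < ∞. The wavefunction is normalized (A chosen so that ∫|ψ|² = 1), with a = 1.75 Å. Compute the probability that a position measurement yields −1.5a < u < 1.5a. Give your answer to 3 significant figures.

|ψ|² is the probability density, so P = ∫_{−1.5a}^{1.5a} |ψ|² du.
With A² fixed by ∫|ψ|² = 1, i.e. A² = (a)^(−1), substitute and integrate.
By symmetry take twice the u ≥ 0 contribution in numerator and denominator; the 2's cancel. Substituting t = u/a, A² and the length scale cancel in the ratio: P = ∫_{0}^{1.5} e^(-2·t) dt / ∫_{0}^{∞} e^(-2·t) dt.
With ∫ e^(-2·t) dt = -e^(-2·t)/2 + C, the region integral is 1/2 - e^(-3)/2 and the full one is 1/2.
Taking the ratio, P = 0.9502.

P ≈ 0.950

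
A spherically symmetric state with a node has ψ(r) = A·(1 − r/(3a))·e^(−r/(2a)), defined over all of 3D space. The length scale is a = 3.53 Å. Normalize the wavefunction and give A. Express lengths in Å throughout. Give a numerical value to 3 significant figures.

A ≈ 0.0521 Å^(-3/2)

We need A² ∫|f|² 4πr² dr = 1, taking the integral from 0 to ∞.
Recall ∫₀^∞ r^m e^(−r/β) dr = m!·β^(m+1), with ψ = A·(1 − r/(3a))·e^(−r/(2a)), the integral evaluates to A²·[8·π·a^3/3].
Hence A² = 1/[8·π·a^3/3].
Substituting a = 3.53 gives A² = 0.002714, so A = 0.05209.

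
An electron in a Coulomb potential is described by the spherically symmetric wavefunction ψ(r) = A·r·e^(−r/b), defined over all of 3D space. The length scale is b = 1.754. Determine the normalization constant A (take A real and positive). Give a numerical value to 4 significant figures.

A ≈ 0.07994

The normalization condition is ∫|ψ|² 4πr² dr = 1 from 0 to ∞.
The integral (without the A² prefactor) comes out to 3·π·b^5.
Hence A² = 1/[3·π·b^5].
With b = 1.754: A² = 0.0063912 and A = 0.079945.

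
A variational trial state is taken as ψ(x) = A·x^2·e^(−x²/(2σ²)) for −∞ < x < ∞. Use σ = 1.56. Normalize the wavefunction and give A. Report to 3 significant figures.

A ≈ 0.285

Normalization requires ∫|ψ|² dx = 1, integrated from −∞ to ∞.
Differentiating ∫e^(−αx²) dx = √(π/α) under α to get the higher moments, the integral (without the A² prefactor) comes out to 3·√(π)·σ^5/4.
Hence A² = 1/[3·√(π)·σ^5/4].
Plugging in σ = 1.56 yields A = 0.2853.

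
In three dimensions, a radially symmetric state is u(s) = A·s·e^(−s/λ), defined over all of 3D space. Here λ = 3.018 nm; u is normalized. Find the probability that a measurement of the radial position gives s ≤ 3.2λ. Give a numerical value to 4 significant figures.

P = ∫ |u|² 4πs² ds over s ≤ 3.2λ.
A² is fixed by ∫₀^∞ 4πs²|u|² ds = 1, i.e. A² = (3·π·λ^5)^(−1).
Substituting t = s/λ, A², 4π and the length scale all cancel in the ratio: P = ∫_{0}^{3.2} t^4·e^(-2·t) dt / ∫_{0}^{∞} t^4·e^(-2·t) dt.
An antiderivative of t^4·e^(-2·t) is -(t^4/2 + t^3 + 3·t^2/2 + 3·t/2 + 3/4)·e^(-2·t); evaluating from 0 to 3.2 gives ≈ 0.573697, while the full integral is 3/4.
Taking the ratio yields P = 0.76493.

P ≈ 0.7649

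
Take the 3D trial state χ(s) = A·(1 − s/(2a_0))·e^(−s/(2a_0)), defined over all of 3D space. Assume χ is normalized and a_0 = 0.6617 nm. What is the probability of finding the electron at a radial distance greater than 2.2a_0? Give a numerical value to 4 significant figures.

P = ∫ |χ|² 4πs² ds over s > 2.2a_0.
Normalization gives A² = 1/(8·π·a_0^3).
In terms of u = s/a_0 (A², 4π and the length scale all cancel between numerator and denominator), P = [∫_{2.2}^{∞} u^2·(1 - u/2)^2·e^(-u) du] / [∫_{0}^{∞} u^2·(1 - u/2)^2·e^(-u) du].
An antiderivative of u^2·(1 - u/2)^2·e^(-u) is -(u^4/4 + u^2 + 2·u + 2)·e^(-u); evaluating from 2.2 to ∞ gives ≈ 1.89434, while the full integral is 2.
This evaluates to P = 0.94717.

P ≈ 0.9472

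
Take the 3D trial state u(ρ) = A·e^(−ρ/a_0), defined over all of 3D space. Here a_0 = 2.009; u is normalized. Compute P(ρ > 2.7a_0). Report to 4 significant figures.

Integrate the radial probability density 4πρ²|u|² over ρ > 2.7a_0.
A² is fixed by ∫₀^∞ 4πρ²|u|² dρ = 1, i.e. A² = (π·a_0^3)^(−1).
Substituting t = ρ/a_0, A², 4π and the length scale all cancel in the ratio: P = ∫_{2.7}^{∞} t^2·e^(-2·t) dt / ∫_{0}^{∞} t^2·e^(-2·t) dt.
Using ∫ t^2·e^(-2·t) dt = -(2·t^2 + 2·t + 1)·e^(-2·t)/4, the numerator is 1049·e^(-27/5)/200 and the denominator is 1/4.
The region integral divided by the full integral gives P = 0.094758.

P ≈ 0.09476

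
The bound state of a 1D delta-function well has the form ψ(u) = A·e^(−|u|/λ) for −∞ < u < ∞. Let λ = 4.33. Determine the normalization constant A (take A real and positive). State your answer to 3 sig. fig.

A ≈ 0.481

Normalization requires ∫|ψ|² du = 1, integrated from −∞ to ∞.
With ∫₀^∞ u^0 e^(−αu) du = 0!/α^1, with ψ = A·e^(−|u|/λ), the integral evaluates to A²·[λ].
Setting this equal to 1 gives A² = 1/(λ).
With λ = 4.33: A² = 0.2309 and A = 0.4806.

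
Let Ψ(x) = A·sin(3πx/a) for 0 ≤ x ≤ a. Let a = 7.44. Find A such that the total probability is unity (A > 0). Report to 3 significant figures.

A ≈ 0.518

The normalization condition is ∫|Ψ|² dx = 1 from 0 to a.
The integral (without the A² prefactor) comes out to a/2.
Hence A² = 1/[a/2].
With a = 7.44: A² = 0.2688 and A = 0.5185.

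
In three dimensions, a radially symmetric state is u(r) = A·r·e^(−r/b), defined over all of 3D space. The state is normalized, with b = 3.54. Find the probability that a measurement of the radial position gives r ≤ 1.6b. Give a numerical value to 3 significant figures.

With dV = 4πr²dr, the probability is ∫|u|² dV over r ≤ 1.6b.
The full normalization integral is A²·[3·π·b^5] = 1, fixing A².
Substituting t = r/b, A², 4π and the length scale all cancel in the ratio: P = ∫_{0}^{1.6} t^4·e^(-2·t) dt / ∫_{0}^{∞} t^4·e^(-2·t) dt.
Using ∫ t^4·e^(-2·t) dt = -(t^4/2 + t^3 + 3·t^2/2 + 3·t/2 + 3/4)·e^(-2·t), the numerator is ≈ 0.16454 and the denominator is 3/4.
Taking the ratio yields P = 0.2194.

P ≈ 0.219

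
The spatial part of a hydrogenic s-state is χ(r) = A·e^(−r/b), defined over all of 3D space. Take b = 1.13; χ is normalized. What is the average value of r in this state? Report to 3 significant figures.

The expectation value is the |χ|²-weighted average of r: ∫ r|χ|² 4πr² dr.
Since the A² factors cancel between numerator and denominator, ⟨r⟩ = 3·b/2.
Putting b = 1.13 gives 1.695.

⟨r⟩ ≈ 1.70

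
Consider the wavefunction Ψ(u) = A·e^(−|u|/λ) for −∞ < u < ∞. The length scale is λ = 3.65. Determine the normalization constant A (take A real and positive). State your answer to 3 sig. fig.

A ≈ 0.523

Normalization requires ∫|Ψ|² du = 1, integrated from −∞ to ∞.
With ∫₀^∞ u^0 e^(−αu) du = 0!/α^1, with Ψ = A·e^(−|u|/λ), the integral evaluates to A²·[λ].
With λ = 3.65: A² = 0.2740 and A = 0.5234.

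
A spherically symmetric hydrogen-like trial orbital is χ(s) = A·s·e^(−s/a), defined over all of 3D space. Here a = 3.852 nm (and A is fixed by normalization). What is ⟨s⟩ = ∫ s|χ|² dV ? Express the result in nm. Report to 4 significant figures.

⟨s⟩ = ∫ s |χ|² 4πs² ds over the full domain.
With ∫₀^∞ s^5 e^(−αs) ds = 5!/α^6, since the A² factors cancel between numerator and denominator, ⟨s⟩ = 5·a/2.
Putting a = 3.852 gives 9.6300.

⟨s⟩ ≈ 9.630 nm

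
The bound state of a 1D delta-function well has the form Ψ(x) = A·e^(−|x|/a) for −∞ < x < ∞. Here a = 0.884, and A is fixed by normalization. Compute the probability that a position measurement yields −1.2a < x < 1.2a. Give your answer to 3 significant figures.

|Ψ|² is the probability density, so P = ∫_{−1.2a}^{1.2a} |Ψ|² dx.
The normalization integral ∫|Ψ|²dx over the whole domain equals a·A², and A² cancels in the ratio.
By symmetry take twice the x ≥ 0 contribution in numerator and denominator; the 2's cancel. In terms of u = x/a (A² and the length scale cancel between numerator and denominator), P = [∫_{0}^{1.2} e^(-2·u) du] / [∫_{0}^{∞} e^(-2·u) du].
Using ∫ e^(-2·u) du = -e^(-2·u)/2, the numerator is 1/2 - e^(-12/5)/2 and the denominator is 1/2.
Evaluating gives P = 0.9093.

P ≈ 0.909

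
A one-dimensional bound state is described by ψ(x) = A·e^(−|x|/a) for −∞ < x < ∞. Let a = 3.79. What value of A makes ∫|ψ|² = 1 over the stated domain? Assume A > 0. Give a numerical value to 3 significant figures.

We need A² ∫|f|² dx = 1, taking the integral from −∞ to ∞.
∫|ψ|² dx = A²·(a).
Hence A² = 1/[a].
Plugging in a = 3.79 yields A = 0.5137.

A ≈ 0.514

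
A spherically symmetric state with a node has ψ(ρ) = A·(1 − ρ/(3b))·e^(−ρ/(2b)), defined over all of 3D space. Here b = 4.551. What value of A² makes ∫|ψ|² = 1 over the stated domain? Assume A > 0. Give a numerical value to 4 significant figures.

A^2 ≈ 0.001266

The normalization condition is ∫|ψ|² 4πρ² dρ = 1 from 0 to ∞.
(Spherical symmetry: dV = 4πρ² dρ.)
Recall ∫₀^∞ ρ^m e^(−ρ/β) dρ = m!·β^(m+1), carrying out the integral gives A² · 8·π·b^3/3.
Setting this equal to 1 gives A² = 1/(8·π·b^3/3).
Substituting b = 4.551 gives A² = 0.0012664, so A = 0.035586.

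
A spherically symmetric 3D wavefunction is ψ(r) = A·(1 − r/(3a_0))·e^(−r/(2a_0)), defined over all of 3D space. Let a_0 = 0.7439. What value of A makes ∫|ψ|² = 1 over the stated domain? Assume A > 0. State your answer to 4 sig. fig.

A ≈ 0.5385

The normalization condition is ∫|ψ|² 4πr² dr = 1 from 0 to ∞.
The angular integral contributes 4π, leaving ∫₀^∞ r²|ψ|² dr.
Using ∫₀^∞ rⁿ e^(−αr) dr = n!/αⁿ⁺¹, ∫|ψ|² 4πr² dr = A²·(8·π·a_0^3/3).
Substituting a_0 = 0.7439 gives A² = 0.28996, so A = 0.53848.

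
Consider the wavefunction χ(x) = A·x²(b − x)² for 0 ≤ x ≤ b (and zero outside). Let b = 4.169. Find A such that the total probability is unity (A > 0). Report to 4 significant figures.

Require ∫ |χ|² dx = 1 over the whole domain.
Expanding the polynomial and integrating term by term, ∫|χ|² dx = A²·(b^9/630).
Plugging in b = 4.169 yields A = 0.040694.

A ≈ 0.04069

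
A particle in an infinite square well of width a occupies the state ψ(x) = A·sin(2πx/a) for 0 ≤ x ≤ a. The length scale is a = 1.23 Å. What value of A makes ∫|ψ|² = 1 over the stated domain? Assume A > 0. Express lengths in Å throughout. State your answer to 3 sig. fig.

A ≈ 1.28 Å^(-1/2)

Require ∫ |ψ|² dx = 1 over the whole domain.
With ∫₀^a sin²(nπx/a) dx = a/2, the integral (without the A² prefactor) comes out to a/2.
With a = 1.23: A² = 1.626 and A = 1.275.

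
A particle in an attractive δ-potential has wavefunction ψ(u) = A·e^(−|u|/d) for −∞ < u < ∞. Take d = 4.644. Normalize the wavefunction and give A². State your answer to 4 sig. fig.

Require ∫ |ψ|² du = 1 over the whole domain.
Recall ∫₀^∞ u^m e^(−u/β) du = m!·β^(m+1), ∫|ψ|² du = A²·(d).
Hence A² = 1/[d].
Plugging in d = 4.644 yields A = 0.46404.

A^2 ≈ 0.2153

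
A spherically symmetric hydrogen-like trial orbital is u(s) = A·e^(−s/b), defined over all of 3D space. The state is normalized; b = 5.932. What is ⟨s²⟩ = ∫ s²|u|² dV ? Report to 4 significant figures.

⟨s^2⟩ ≈ 105.6

The expectation value is the |u|²-weighted average of s^2: ∫ s^2|u|² 4πs² ds.
The ratio of the moment integral to the normalization integral gives ⟨s²⟩ = 3·b^2.
Putting b = 5.932 gives 105.57.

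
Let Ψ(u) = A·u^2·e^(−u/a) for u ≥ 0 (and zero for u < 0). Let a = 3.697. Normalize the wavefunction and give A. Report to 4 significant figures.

A ≈ 0.04394

Require ∫ |Ψ|² du = 1 over the whole domain.
∫|Ψ|² du = A²·(3·a^5/4).
Substituting a = 3.697 gives A² = 0.0019306, so A = 0.043939.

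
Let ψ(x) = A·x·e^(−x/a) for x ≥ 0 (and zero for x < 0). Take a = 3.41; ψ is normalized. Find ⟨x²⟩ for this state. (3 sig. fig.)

By definition ⟨x²⟩ = ∫ x^2 |ψ(x)|² dx.
The ratio of the moment integral to the normalization integral gives ⟨x²⟩ = 3·a^2.
Putting a = 3.41 gives 34.88.

⟨x^2⟩ ≈ 34.9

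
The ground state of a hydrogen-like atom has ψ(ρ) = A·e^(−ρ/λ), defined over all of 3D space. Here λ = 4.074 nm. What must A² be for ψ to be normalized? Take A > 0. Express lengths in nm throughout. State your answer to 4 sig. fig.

A^2 ≈ 0.004707 nm^(-3)

Normalization requires ∫|ψ|² 4πρ² dρ = 1, integrated from 0 to ∞.
(Spherical symmetry: dV = 4πρ² dρ.)
With ψ = A·e^(−ρ/λ), the integral evaluates to A²·[π·λ^3].
Setting this equal to 1 gives A² = 1/(π·λ^3).
Plugging in λ = 4.074 yields A = 0.068611.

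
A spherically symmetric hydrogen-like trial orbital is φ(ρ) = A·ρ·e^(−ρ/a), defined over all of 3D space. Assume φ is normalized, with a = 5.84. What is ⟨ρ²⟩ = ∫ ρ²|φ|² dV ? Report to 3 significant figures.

⟨ρ^2⟩ ≈ 256

The expectation value is the |φ|²-weighted average of ρ^2: ∫ ρ^2|φ|² 4πρ² dρ.
The ratio of the moment integral to the normalization integral gives ⟨ρ²⟩ = 15·a^2/2.
Putting a = 5.84 gives 255.8.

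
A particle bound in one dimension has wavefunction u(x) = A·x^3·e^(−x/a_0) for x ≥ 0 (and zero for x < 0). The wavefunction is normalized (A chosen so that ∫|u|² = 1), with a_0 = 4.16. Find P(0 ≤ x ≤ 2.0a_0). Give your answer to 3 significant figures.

|u|² is the probability density, so P = ∫_{0}^{2.0a_0} |u|² dx.
With A² fixed by ∫|u|² = 1, i.e. A² = (45·a_0^7/8)^(−1), substitute and integrate.
In terms of t = x/a_0 (A² and the length scale cancel between numerator and denominator), P = [∫_{0}^{2.0} t^6·e^(-2·t) dt] / [∫_{0}^{∞} t^6·e^(-2·t) dt].
With ∫ t^6·e^(-2·t) dt = -(4·t^6 + 12·t^5 + 30·t^4 + 60·t^3 + 90·t^2 + 90·t + 45)·e^(-2·t)/8 + C, the region integral is 45/8 - 2185·e^(-4)/8 and the full one is 45/8.
Evaluating gives P = 0.1107.

P ≈ 0.111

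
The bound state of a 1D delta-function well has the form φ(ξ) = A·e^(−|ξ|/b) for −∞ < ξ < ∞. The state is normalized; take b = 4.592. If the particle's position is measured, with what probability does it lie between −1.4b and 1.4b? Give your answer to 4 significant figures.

P = ∫_{−1.4b}^{1.4b} |φ(ξ)|² dξ.
The normalization integral ∫|φ|²dξ over the whole domain equals b·A², and A² cancels in the ratio.
By symmetry take twice the ξ ≥ 0 contribution in numerator and denominator; the 2's cancel. Let u = ξ/b; then A² and the length scale cancel, so P = ∫_{0}^{1.4} e^(-2·u) du ÷ ∫_{0}^{∞} e^(-2·u) du.
An antiderivative of e^(-2·u) is -e^(-2·u)/2; evaluating from 0 to 1.4 gives 1/2 - e^(-14/5)/2, while the full integral is 1/2.
Taking the ratio, P = 0.93919.

P ≈ 0.9392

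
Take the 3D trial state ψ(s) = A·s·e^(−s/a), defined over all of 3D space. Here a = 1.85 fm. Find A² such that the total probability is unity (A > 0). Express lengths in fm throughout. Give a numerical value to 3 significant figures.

Normalization requires ∫|ψ|² 4πs² ds = 1, integrated from 0 to ∞.
The angular integral contributes 4π, leaving ∫₀^∞ s²|ψ|² ds.
∫|ψ|² 4πs² ds = A²·(3·π·a^5).
Hence A² = 1/[3·π·a^5].
Plugging in a = 1.85 yields A = 0.06997.

A^2 ≈ 0.00490 fm^(-5)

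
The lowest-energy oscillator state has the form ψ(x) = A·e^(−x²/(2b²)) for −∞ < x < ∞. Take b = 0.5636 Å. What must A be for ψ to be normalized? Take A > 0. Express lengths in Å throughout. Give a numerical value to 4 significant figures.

We need A² ∫|f|² dx = 1, taking the integral from −∞ to ∞.
With ∫_{−∞}^{∞} x^(2m) e^(−αx²) dx = (2m−1)!!·√π / (2^m α^(m+1/2)), carrying out the integral gives A² · √(π)·b.
So A² = (√(π)·b)^(−1).
With b = 0.5636: A² = 1.0010 and A = 1.0005.

A ≈ 1.001 Å^(-1/2)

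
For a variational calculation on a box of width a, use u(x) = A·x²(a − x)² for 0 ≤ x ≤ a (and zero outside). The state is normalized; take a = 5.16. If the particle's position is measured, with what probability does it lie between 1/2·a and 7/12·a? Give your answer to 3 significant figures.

P ≈ 0.198

P = ∫_{1/2·a}^{7/12·a} |u(x)|² dx.
Since A² = 1/(a^9/630), this is the region integral divided by the full normalization integral.
Let t = x/a; then A² and the length scale cancel, so P = ∫_{1/2}^{7/12} t^4·(1 - t)^4 dt ÷ ∫_{0}^{1} t^4·(1 - t)^4 dt.
Using ∫ t^4·(1 - t)^4 dt = t^5·(70·t^4 - 315·t^3 + 540·t^2 - 420·t + 126)/630, the numerator is ≈ 0.00031376 and the denominator is 1/630.
Taking the ratio, P = 0.1977.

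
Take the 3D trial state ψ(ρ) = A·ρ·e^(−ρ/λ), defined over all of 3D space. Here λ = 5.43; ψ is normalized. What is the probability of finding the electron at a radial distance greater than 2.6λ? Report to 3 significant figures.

Integrate the radial probability density 4πρ²|ψ|² over ρ > 2.6λ.
The full normalization integral is A²·[3·π·λ^5] = 1, fixing A².
Substituting u = ρ/λ, A², 4π and the length scale all cancel in the ratio: P = ∫_{2.6}^{∞} u^4·e^(-2·u) du / ∫_{0}^{∞} u^4·e^(-2·u) du.
With ∫ u^4·e^(-2·u) du = -(u^4/2 + u^3 + 3·u^2/2 + 3·u/2 + 3/4)·e^(-2·u) + C, the region integral is ≈ 0.30460 and the full one is 3/4.
This evaluates to P = 0.4061.

P ≈ 0.406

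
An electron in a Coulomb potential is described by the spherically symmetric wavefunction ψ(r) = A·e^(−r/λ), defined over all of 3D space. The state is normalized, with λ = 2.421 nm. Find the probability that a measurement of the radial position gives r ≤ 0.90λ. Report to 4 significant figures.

P ≈ 0.2694

Integrate the radial probability density 4πr²|ψ|² over r ≤ 0.90λ.
Normalization gives A² = 1/(π·λ^3).
Substituting u = r/λ, A², 4π and the length scale all cancel in the ratio: P = ∫_{0}^{0.90} u^2·e^(-2·u) du / ∫_{0}^{∞} u^2·e^(-2·u) du.
Using ∫ u^2·e^(-2·u) du = -(2·u^2 + 2·u + 1)·e^(-2·u)/4, the numerator is 1/4 - 221·e^(-9/5)/200 and the denominator is 1/4.
Taking the ratio yields P = 0.26938.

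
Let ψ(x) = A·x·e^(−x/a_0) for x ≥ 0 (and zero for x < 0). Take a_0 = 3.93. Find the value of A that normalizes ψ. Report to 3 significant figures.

Require ∫ |ψ|² dx = 1 over the whole domain.
Recall ∫₀^∞ x^m e^(−x/β) dx = m!·β^(m+1), with ψ = A·x·e^(−x/a_0), the integral evaluates to A²·[a_0^3/4].
Hence A² = 1/[a_0^3/4].
With a_0 = 3.93: A² = 0.06590 and A = 0.2567.

A ≈ 0.257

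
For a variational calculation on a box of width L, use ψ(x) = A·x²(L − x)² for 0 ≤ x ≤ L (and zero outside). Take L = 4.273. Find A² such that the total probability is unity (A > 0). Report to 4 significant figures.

The normalization condition is ∫|ψ|² dx = 1 from 0 to L.
Expanding the polynomial and integrating term by term, ∫|ψ|² dx = A²·(L^9/630).
So A² = (L^9/630)^(−1).
Substituting L = 4.273 gives A² = 0.0013266, so A = 0.036423.

A^2 ≈ 0.001327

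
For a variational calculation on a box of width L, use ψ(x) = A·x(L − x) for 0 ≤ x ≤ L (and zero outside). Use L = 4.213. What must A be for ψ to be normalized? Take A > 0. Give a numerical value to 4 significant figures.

We need A² ∫|f|² dx = 1, taking the integral from 0 to L.
With ψ = A·x(L − x), the integral evaluates to A²·[L^5/30].
So A² = (L^5/30)^(−1).
Substituting L = 4.213 gives A² = 0.022603, so A = 0.15034.

A ≈ 0.1503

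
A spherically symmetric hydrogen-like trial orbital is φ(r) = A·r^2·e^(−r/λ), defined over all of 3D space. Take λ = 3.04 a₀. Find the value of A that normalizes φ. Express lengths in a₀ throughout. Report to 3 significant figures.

Normalization requires ∫|φ|² 4πr² dr = 1, integrated from 0 to ∞.
The angular integral contributes 4π, leaving ∫₀^∞ r²|φ|² dr.
∫|φ|² 4πr² dr = A²·(45·π·λ^7/2).
So A² = (45·π·λ^7/2)^(−1).
Plugging in λ = 3.04 yields A = 0.002428.

A ≈ 0.00243 a₀^(-7/2)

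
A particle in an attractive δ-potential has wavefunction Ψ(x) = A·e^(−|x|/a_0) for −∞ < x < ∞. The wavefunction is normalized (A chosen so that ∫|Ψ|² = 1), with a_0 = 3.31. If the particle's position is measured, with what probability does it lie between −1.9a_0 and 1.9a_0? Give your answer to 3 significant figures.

|Ψ|² is the probability density, so P = ∫_{−1.9a_0}^{1.9a_0} |Ψ|² dx.
Since A² = 1/(a_0), this is the region integral divided by the full normalization integral.
Both integrals are even about x = 0, so only the x ≥ 0 halves are needed (the factors of 2 cancel). Substituting u = x/a_0, A² and the length scale cancel in the ratio: P = ∫_{0}^{1.9} e^(-2·u) du / ∫_{0}^{∞} e^(-2·u) du.
With ∫ e^(-2·u) du = -e^(-2·u)/2 + C, the region integral is 1/2 - e^(-19/5)/2 and the full one is 1/2.
This works out to P = 0.9776.

P ≈ 0.978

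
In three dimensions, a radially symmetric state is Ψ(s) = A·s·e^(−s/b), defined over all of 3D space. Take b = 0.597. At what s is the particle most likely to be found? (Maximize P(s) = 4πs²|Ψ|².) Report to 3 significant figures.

s ≈ 1.19

The maximum of P(s) = 4πs²|Ψ|² occurs where its derivative vanishes.
This gives s = 2·b.
With b = 0.597, the most probable radial distance is 1.194.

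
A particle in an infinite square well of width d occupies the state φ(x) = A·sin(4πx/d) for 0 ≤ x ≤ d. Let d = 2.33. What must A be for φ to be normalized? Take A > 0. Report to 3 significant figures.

A ≈ 0.926

Normalization requires ∫|φ|² dx = 1, integrated from 0 to d.
With φ = A·sin(4πx/d), the integral evaluates to A²·[d/2].
Setting this equal to 1 gives A² = 1/(d/2).
Plugging in d = 2.33 yields A = 0.9265.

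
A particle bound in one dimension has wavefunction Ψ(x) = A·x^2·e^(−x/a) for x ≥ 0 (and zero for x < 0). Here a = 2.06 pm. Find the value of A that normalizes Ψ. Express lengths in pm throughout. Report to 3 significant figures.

The normalization condition is ∫|Ψ|² dx = 1 from 0 to ∞.
Using ∫₀^∞ xⁿ e^(−αx) dx = n!/αⁿ⁺¹, ∫|Ψ|² dx = A²·(3·a^5/4).
Substituting a = 2.06 gives A² = 0.03594, so A = 0.1896.

A ≈ 0.190 pm^(-5/2)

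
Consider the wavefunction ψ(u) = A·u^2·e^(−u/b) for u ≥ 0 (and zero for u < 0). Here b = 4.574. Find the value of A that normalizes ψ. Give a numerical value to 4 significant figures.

Require ∫ |ψ|² du = 1 over the whole domain.
Carrying out the integral gives A² · 3·b^5/4.
Setting this equal to 1 gives A² = 1/(3·b^5/4).
Substituting b = 4.574 gives A² = 0.00066598, so A = 0.025806.

A ≈ 0.02581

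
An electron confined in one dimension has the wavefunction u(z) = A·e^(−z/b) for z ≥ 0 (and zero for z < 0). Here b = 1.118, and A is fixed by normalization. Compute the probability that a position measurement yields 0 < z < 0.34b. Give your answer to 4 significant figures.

|u|² is the probability density, so P = ∫_{0}^{0.34b} |u|² dz.
Since A² = 1/(b/2), this is the region integral divided by the full normalization integral.
In terms of t = z/b (A² and the length scale cancel between numerator and denominator), P = [∫_{0}^{0.34} e^(-2·t) dt] / [∫_{0}^{∞} e^(-2·t) dt].
An antiderivative of e^(-2·t) is -e^(-2·t)/2; evaluating from 0 to 0.34 gives 1/2 - e^(-17/25)/2, while the full integral is 1/2.
The result is P = 0.49338.

P ≈ 0.4934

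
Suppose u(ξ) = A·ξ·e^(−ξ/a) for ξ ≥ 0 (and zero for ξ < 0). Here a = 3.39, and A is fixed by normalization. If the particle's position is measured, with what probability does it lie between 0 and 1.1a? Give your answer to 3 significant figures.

P ≈ 0.377

P = ∫_{0}^{1.1a} |u(ξ)|² dξ.
Since A² = 1/(a^3/4), this is the region integral divided by the full normalization integral.
Substituting t = ξ/a, A² and the length scale cancel in the ratio: P = ∫_{0}^{1.1} t^2·e^(-2·t) dt / ∫_{0}^{∞} t^2·e^(-2·t) dt.
An antiderivative of t^2·e^(-2·t) is -(2·t^2 + 2·t + 1)·e^(-2·t)/4; evaluating from 0 to 1.1 gives 1/4 - 281·e^(-11/5)/200, while the full integral is 1/4.
Evaluating gives P = 0.3773.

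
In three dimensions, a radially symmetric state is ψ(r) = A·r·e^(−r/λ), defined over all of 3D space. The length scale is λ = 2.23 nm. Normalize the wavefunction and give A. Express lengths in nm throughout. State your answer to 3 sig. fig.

A ≈ 0.0439 nm^(-5/2)

We need A² ∫|f|² 4πr² dr = 1, taking the integral from 0 to ∞.
The angular integral contributes 4π, leaving ∫₀^∞ r²|ψ|² dr.
Using ∫₀^∞ rⁿ e^(−αr) dr = n!/αⁿ⁺¹, ∫|ψ|² 4πr² dr = A²·(3·π·λ^5).
With λ = 2.23: A² = 0.001924 and A = 0.04386.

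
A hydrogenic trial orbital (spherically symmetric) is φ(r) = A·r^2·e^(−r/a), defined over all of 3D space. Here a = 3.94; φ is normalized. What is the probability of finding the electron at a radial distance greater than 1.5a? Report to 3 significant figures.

With dV = 4πr²dr, the probability is ∫|φ|² dV over r > 1.5a.
A² is fixed by ∫₀^∞ 4πr²|φ|² dr = 1, i.e. A² = (45·π·a^7/2)^(−1).
In terms of u = r/a (A², 4π and the length scale all cancel between numerator and denominator), P = [∫_{1.5}^{∞} u^6·e^(-2·u) du] / [∫_{0}^{∞} u^6·e^(-2·u) du].
An antiderivative of u^6·e^(-2·u) is -(4·u^6 + 12·u^5 + 30·u^4 + 60·u^3 + 90·u^2 + 90·u + 45)·e^(-2·u)/8; evaluating from 1.5 to ∞ gives ≈ 5.4365, while the full integral is 45/8.
The region integral divided by the full integral gives P = 0.9665.

P ≈ 0.966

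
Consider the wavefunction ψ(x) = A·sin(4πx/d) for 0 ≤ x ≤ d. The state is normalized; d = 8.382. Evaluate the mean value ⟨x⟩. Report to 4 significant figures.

⟨x⟩ ≈ 4.191

⟨x⟩ = ∫ x |ψ|² dx over the full domain.
Using sin²θ = (1 − cos 2θ)/2, since the A² factors cancel between numerator and denominator, ⟨x⟩ = d/2.
With d = 8.382, ⟨x⟩ = 4.1910.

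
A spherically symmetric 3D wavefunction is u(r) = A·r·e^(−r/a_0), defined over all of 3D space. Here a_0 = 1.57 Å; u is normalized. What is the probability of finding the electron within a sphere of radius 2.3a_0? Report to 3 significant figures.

P ≈ 0.487

Integrate the radial probability density 4πr²|u|² over r ≤ 2.3a_0.
A² is fixed by ∫₀^∞ 4πr²|u|² dr = 1, i.e. A² = (3·π·a_0^5)^(−1).
In terms of t = r/a_0 (A², 4π and the length scale all cancel between numerator and denominator), P = [∫_{0}^{2.3} t^4·e^(-2·t) dt] / [∫_{0}^{∞} t^4·e^(-2·t) dt].
Using ∫ t^4·e^(-2·t) dt = -(t^4/2 + t^3 + 3·t^2/2 + 3·t/2 + 3/4)·e^(-2·t), the numerator is ≈ 0.36507 and the denominator is 3/4.
Taking the ratio yields P = 0.4868.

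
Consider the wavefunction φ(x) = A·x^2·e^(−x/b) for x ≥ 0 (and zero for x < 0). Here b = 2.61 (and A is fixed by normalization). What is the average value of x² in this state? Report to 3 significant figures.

⟨x^2⟩ ≈ 51.1

⟨x²⟩ = ∫ x^2 |φ|² dx over the full domain.
Evaluating both integrals, ⟨x²⟩ = 15·b^2/2.
With b = 2.61, ⟨x^2⟩ = 51.09.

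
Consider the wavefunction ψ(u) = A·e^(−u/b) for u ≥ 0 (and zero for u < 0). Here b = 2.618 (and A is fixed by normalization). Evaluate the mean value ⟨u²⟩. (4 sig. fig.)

The expectation value is the |ψ|²-weighted average of u^2: ∫ u^2|ψ|² du.
Evaluating both integrals, ⟨u²⟩ = b^2/2.
Putting b = 2.618 gives 3.4270.

⟨u^2⟩ ≈ 3.427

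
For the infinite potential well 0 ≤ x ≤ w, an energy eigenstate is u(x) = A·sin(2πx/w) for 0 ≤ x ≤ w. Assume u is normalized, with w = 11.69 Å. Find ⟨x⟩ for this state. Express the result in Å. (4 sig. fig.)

⟨x⟩ ≈ 5.845 Å

By definition ⟨x⟩ = ∫ x |u(x)|² dx.
Since the A² factors cancel between numerator and denominator, ⟨x⟩ = w/2.
Putting w = 11.69 gives 5.8450.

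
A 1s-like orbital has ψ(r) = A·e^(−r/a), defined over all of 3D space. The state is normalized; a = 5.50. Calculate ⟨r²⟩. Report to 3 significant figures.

The expectation value is the |ψ|²-weighted average of r^2: ∫ r^2|ψ|² 4πr² dr.
Using ∫₀^∞ rⁿ e^(−αr) dr = n!/αⁿ⁺¹, evaluating both integrals, ⟨r²⟩ = 3·a^2.
Putting a = 5.50 gives 90.75.

⟨r^2⟩ ≈ 90.8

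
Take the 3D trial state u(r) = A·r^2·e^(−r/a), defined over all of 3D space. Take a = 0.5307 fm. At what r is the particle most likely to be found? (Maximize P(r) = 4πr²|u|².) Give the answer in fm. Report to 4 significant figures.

Differentiate P(r) = 4πr²|u|² with respect to r and set to zero.
Solving yields r = 3·a.
With a = 0.5307, the most probable radial distance is 1.5921 fm.

r ≈ 1.592 fm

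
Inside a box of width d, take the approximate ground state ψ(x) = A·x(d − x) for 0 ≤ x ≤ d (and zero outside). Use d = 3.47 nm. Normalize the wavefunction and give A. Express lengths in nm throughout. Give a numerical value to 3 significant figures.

The normalization condition is ∫|ψ|² dx = 1 from 0 to d.
The integral (without the A² prefactor) comes out to d^5/30.
So A² = (d^5/30)^(−1).
Substituting d = 3.47 gives A² = 0.05963, so A = 0.2442.

A ≈ 0.244 nm^(-5/2)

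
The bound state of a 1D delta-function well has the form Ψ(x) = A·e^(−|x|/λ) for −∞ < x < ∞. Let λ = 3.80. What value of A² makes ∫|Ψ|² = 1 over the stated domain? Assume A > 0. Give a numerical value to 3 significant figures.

A^2 ≈ 0.263

Require ∫ |Ψ|² dx = 1 over the whole domain.
Recall ∫₀^∞ x^m e^(−x/β) dx = m!·β^(m+1), ∫|Ψ|² dx = A²·(λ).
Substituting λ = 3.80 gives A² = 0.2632, so A = 0.5130.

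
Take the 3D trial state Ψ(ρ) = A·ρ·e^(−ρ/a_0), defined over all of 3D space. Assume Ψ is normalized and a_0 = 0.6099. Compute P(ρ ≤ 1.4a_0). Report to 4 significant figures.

P ≈ 0.1523

With dV = 4πρ²dρ, the probability is ∫|Ψ|² dV over ρ ≤ 1.4a_0.
The full normalization integral is A²·[3·π·a_0^5] = 1, fixing A².
Substituting u = ρ/a_0, A², 4π and the length scale all cancel in the ratio: P = ∫_{0}^{1.4} u^4·e^(-2·u) du / ∫_{0}^{∞} u^4·e^(-2·u) du.
Using ∫ u^4·e^(-2·u) du = -(u^4/2 + u^3 + 3·u^2/2 + 3·u/2 + 3/4)·e^(-2·u), the numerator is ≈ 0.114243 and the denominator is 3/4.
Taking the ratio yields P = 0.15232.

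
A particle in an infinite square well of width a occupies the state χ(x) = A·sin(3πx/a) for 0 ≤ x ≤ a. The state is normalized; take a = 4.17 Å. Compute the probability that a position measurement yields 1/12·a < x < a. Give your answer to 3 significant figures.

The probability is P = ∫ |χ|² dx over [1/12·a, a].
With A² fixed by ∫|χ|² = 1, i.e. A² = (a/2)^(−1), substitute and integrate.
Let u = x/a; then A² and the length scale cancel, so P = ∫_{1/12}^{1} sin(3·π·u)^2 du ÷ ∫_{0}^{1} sin(3·π·u)^2 du.
Using ∫ sin(3·π·u)^2 du = u/2 - sin(6·π·u)/(12·π), the numerator is 1/(12·π) + 11/24 and the denominator is 1/2.
Taking the ratio, P = (2 + 11·π)/(12·π).

P ≈ 0.970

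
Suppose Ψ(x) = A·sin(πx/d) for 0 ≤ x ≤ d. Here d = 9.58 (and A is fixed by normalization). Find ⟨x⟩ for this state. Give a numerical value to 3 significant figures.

⟨x⟩ ≈ 4.79

By definition ⟨x⟩ = ∫ x |Ψ(x)|² dx.
With ∫₀^d sin²(nπx/d) dx = d/2, since the A² factors cancel between numerator and denominator, ⟨x⟩ = d/2.
With d = 9.58, ⟨x⟩ = 4.790.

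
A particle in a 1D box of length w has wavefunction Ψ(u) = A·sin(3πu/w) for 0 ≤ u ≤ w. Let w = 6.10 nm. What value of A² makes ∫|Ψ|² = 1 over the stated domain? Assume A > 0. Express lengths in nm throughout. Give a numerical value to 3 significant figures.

The normalization condition is ∫|Ψ|² du = 1 from 0 to w.
Using sin²θ = (1 − cos 2θ)/2, the integral (without the A² prefactor) comes out to w/2.
Plugging in w = 6.10 yields A = 0.5726.

A^2 ≈ 0.328 nm^(-1)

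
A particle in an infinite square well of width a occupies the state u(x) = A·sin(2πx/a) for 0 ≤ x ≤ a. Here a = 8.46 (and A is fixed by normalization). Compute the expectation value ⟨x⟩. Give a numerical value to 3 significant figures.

⟨x⟩ ≈ 4.23

The expectation value is the |u|²-weighted average of x: ∫ x|u|² dx.
The ratio of the moment integral to the normalization integral gives ⟨x⟩ = a/2.
Putting a = 8.46 gives 4.230.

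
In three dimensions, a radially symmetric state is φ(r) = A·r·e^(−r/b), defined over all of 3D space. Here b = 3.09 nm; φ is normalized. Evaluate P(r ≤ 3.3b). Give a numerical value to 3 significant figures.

P ≈ 0.787

With dV = 4πr²dr, the probability is ∫|φ|² dV over r ≤ 3.3b.
A² is fixed by ∫₀^∞ 4πr²|φ|² dr = 1, i.e. A² = (3·π·b^5)^(−1).
Substituting u = r/b, A², 4π and the length scale all cancel in the ratio: P = ∫_{0}^{3.3} u^4·e^(-2·u) du / ∫_{0}^{∞} u^4·e^(-2·u) du.
With ∫ u^4·e^(-2·u) du = -(u^4/2 + u^3 + 3·u^2/2 + 3·u/2 + 3/4)·e^(-2·u) + C, the region integral is ≈ 0.59047 and the full one is 3/4.
This evaluates to P = 0.7873.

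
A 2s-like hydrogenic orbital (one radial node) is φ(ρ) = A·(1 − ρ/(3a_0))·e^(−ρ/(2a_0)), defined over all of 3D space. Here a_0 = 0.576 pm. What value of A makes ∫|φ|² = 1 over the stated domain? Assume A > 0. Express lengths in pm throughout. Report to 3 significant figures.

Require ∫ |φ|² 4πρ² dρ = 1 over the whole domain.
(Spherical symmetry: dV = 4πρ² dρ.)
With ∫₀^∞ ρ^4 e^(−αρ) dρ = 4!/α^5, ∫|φ|² 4πρ² dρ = A²·(8·π·a_0^3/3).
So A² = (8·π·a_0^3/3)^(−1).
With a_0 = 0.576: A² = 0.6246 and A = 0.7903.

A ≈ 0.790 pm^(-3/2)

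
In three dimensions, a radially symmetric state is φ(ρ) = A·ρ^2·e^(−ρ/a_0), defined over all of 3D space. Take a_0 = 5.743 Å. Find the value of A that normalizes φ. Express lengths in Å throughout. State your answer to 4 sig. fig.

A ≈ 0.0002620 Å^(-7/2)

Normalization requires ∫|φ|² 4πρ² dρ = 1, integrated from 0 to ∞.
(Spherical symmetry: dV = 4πρ² dρ.)
∫|φ|² 4πρ² dρ = A²·(45·π·a_0^7/2).
With a_0 = 5.743: A² = 6.8659E-8 and A = 0.00026203.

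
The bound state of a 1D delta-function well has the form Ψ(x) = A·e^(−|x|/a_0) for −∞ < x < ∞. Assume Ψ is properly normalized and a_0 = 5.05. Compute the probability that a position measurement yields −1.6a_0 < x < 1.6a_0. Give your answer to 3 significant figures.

|Ψ|² is the probability density, so P = ∫_{−1.6a_0}^{1.6a_0} |Ψ|² dx.
The normalization integral ∫|Ψ|²dx over the whole domain equals a_0·A², and A² cancels in the ratio.
By symmetry take twice the x ≥ 0 contribution in numerator and denominator; the 2's cancel. Substituting u = x/a_0, A² and the length scale cancel in the ratio: P = ∫_{0}^{1.6} e^(-2·u) du / ∫_{0}^{∞} e^(-2·u) du.
With ∫ e^(-2·u) du = -e^(-2·u)/2 + C, the region integral is 1/2 - e^(-16/5)/2 and the full one is 1/2.
The result is P = 0.9592.

P ≈ 0.959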